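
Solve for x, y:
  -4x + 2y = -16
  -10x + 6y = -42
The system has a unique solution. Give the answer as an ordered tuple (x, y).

(3, -2)

Form the augmented matrix and row-reduce:
  [  -4  2  |  -16 ]
  [ -10  6  |  -42 ]
r1 -> -1/4·r1
  [   1  -1/2  |    4 ]
  [ -10     6  |  -42 ]
r2 -> r2 + 10·r1
  [ 1  -1/2  |   4 ]
  [ 0     1  |  -2 ]
r1 -> r1 + 1/2·r2
  [ 1  0  |   3 ]
  [ 0  1  |  -2 ]
Reading off the last column: x = 3, y = -2.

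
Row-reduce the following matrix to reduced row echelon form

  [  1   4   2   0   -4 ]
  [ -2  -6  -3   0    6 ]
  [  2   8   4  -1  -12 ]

ρ2 := ρ2 + 2·ρ1
  [ 1  4  2   0   -4 ]
  [ 0  2  1   0   -2 ]
  [ 2  8  4  -1  -12 ]
ρ3 := ρ3 − 2·ρ1
  [ 1  4  2   0  -4 ]
  [ 0  2  1   0  -2 ]
  [ 0  0  0  -1  -4 ]
ρ2 := 1/2·ρ2
  [ 1  4    2   0  -4 ]
  [ 0  1  1/2   0  -1 ]
  [ 0  0    0  -1  -4 ]
ρ3 := -1·ρ3
  [ 1  4    2  0  -4 ]
  [ 0  1  1/2  0  -1 ]
  [ 0  0    0  1   4 ]
ρ1 := ρ1 − 4·ρ2
  [ 1  0    0  0   0 ]
  [ 0  1  1/2  0  -1 ]
  [ 0  0    0  1   4 ]

[[1, 0, 0, 0, 0], [0, 1, 1/2, 0, -1], [0, 0, 0, 1, 4]]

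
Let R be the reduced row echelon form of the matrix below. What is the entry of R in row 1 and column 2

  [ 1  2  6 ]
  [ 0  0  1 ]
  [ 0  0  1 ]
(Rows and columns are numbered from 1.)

R3 → R3 − R2
  [ 1  2  6 ]
  [ 0  0  1 ]
  [ 0  0  0 ]
R1 → R1 − 6·R2
  [ 1  2  0 ]
  [ 0  0  1 ]
  [ 0  0  0 ]

2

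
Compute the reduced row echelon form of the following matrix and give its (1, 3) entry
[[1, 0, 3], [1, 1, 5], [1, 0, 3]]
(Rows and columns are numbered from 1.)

3

ρ2 -> ρ2 − ρ1
  [ 1  0  3 ]
  [ 0  1  2 ]
  [ 1  0  3 ]
ρ3 -> ρ3 − ρ1
  [ 1  0  3 ]
  [ 0  1  2 ]
  [ 0  0  0 ]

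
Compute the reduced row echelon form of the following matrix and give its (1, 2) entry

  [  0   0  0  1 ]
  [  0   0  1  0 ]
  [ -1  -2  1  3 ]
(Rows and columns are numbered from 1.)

R1 ↔ R3
  [ -1  -2  1  3 ]
  [  0   0  1  0 ]
  [  0   0  0  1 ]
R1 → -1·R1
  [ 1  2  -1  -3 ]
  [ 0  0   1   0 ]
  [ 0  0   0   1 ]
R1 → R1 + 3·R3
  [ 1  2  -1  0 ]
  [ 0  0   1  0 ]
  [ 0  0   0  1 ]
R1 → R1 + R2
  [ 1  2  0  0 ]
  [ 0  0  1  0 ]
  [ 0  0  0  1 ]

2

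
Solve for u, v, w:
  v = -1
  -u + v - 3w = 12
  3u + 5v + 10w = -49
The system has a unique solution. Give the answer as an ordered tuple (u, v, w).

(2, -1, -5)

Form the augmented matrix and row-reduce:
  [  0  1   0  |   -1 ]
  [ -1  1  -3  |   12 ]
  [  3  5  10  |  -49 ]
r1 <-> r2
  [ -1  1  -3  |   12 ]
  [  0  1   0  |   -1 ]
  [  3  5  10  |  -49 ]
r1 ← -1·r1
  [ 1  -1   3  |  -12 ]
  [ 0   1   0  |   -1 ]
  [ 3   5  10  |  -49 ]
r3 ← r3 − 3·r1
  [ 1  -1  3  |  -12 ]
  [ 0   1  0  |   -1 ]
  [ 0   8  1  |  -13 ]
r3 ← r3 − 8·r2
  [ 1  -1  3  |  -12 ]
  [ 0   1  0  |   -1 ]
  [ 0   0  1  |   -5 ]
r1 ← r1 − 3·r3
  [ 1  -1  0  |   3 ]
  [ 0   1  0  |  -1 ]
  [ 0   0  1  |  -5 ]
r1 ← r1 + r2
  [ 1  0  0  |   2 ]
  [ 0  1  0  |  -1 ]
  [ 0  0  1  |  -5 ]
Reading off the last column: u = 2, v = -1, w = -5.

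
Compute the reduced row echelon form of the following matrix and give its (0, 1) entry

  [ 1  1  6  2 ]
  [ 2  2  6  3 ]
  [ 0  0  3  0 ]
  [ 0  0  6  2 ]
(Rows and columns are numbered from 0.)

Subtract 2 times R1 from R2.
Multiply R2 by -1/6.
Subtract 3 times R2 from R3.
Subtract 6 times R2 from R4.
Multiply R3 by -2.
Subtract R3 from R4.
Subtract 1/6 times R3 from R2.
Subtract 2 times R3 from R1.
Subtract 6 times R2 from R1.

1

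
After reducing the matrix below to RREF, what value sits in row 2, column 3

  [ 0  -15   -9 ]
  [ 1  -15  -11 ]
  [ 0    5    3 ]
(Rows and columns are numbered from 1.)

3/5

r1 ↔ r2
  [ 1  -15  -11 ]
  [ 0  -15   -9 ]
  [ 0    5    3 ]
r2 → -1/15·r2
  [ 1  -15  -11 ]
  [ 0    1  3/5 ]
  [ 0    5    3 ]
r3 → r3 − 5·r2
  [ 1  -15  -11 ]
  [ 0    1  3/5 ]
  [ 0    0    0 ]
r1 → r1 + 15·r2
  [ 1  0   -2 ]
  [ 0  1  3/5 ]
  [ 0  0    0 ]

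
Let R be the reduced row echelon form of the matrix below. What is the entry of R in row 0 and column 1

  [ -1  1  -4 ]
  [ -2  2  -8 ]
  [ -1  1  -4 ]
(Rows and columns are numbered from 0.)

-1

Multiply r1 by -1.
  [  1  -1   4 ]
  [ -2   2  -8 ]
  [ -1   1  -4 ]
Add 2 times r1 to r2.
  [  1  -1   4 ]
  [  0   0   0 ]
  [ -1   1  -4 ]
Add r1 to r3.
  [ 1  -1  4 ]
  [ 0   0  0 ]
  [ 0   0  0 ]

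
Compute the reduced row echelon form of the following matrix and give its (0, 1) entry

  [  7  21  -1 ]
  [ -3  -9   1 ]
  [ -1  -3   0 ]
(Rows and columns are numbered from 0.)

ρ1 -> 1/7·ρ1
ρ2 -> ρ2 + 3·ρ1
ρ3 -> ρ3 + ρ1
ρ2 -> 7/4·ρ2
ρ3 -> ρ3 + 1/7·ρ2
ρ1 -> ρ1 + 1/7·ρ2

3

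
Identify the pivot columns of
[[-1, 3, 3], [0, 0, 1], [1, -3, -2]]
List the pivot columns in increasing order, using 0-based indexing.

0, 2

ρ1 := -1·ρ1
  [ 1  -3  -3 ]
  [ 0   0   1 ]
  [ 1  -3  -2 ]
ρ3 := ρ3 − ρ1
  [ 1  -3  -3 ]
  [ 0   0   1 ]
  [ 0   0   1 ]
ρ3 := ρ3 − ρ2
  [ 1  -3  -3 ]
  [ 0   0   1 ]
  [ 0   0   0 ]
ρ1 := ρ1 + 3·ρ2
  [ 1  -3  0 ]
  [ 0   0  1 ]
  [ 0   0  0 ]
Pivot columns are the columns containing a leading 1.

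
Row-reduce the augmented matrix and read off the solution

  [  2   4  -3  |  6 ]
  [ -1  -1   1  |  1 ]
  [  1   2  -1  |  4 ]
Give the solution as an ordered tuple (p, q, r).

(-4, 5, 2)

r1 -> 1/2·r1
  [  1   2  -3/2  |  3 ]
  [ -1  -1     1  |  1 ]
  [  1   2    -1  |  4 ]
r2 -> r2 + r1
  [ 1  2  -3/2  |  3 ]
  [ 0  1  -1/2  |  4 ]
  [ 1  2    -1  |  4 ]
r3 -> r3 − r1
  [ 1  2  -3/2  |  3 ]
  [ 0  1  -1/2  |  4 ]
  [ 0  0   1/2  |  1 ]
r3 -> 2·r3
  [ 1  2  -3/2  |  3 ]
  [ 0  1  -1/2  |  4 ]
  [ 0  0     1  |  2 ]
r2 -> r2 + 1/2·r3
  [ 1  2  -3/2  |  3 ]
  [ 0  1     0  |  5 ]
  [ 0  0     1  |  2 ]
r1 -> r1 + 3/2·r3
  [ 1  2  0  |  6 ]
  [ 0  1  0  |  5 ]
  [ 0  0  1  |  2 ]
r1 -> r1 − 2·r2
  [ 1  0  0  |  -4 ]
  [ 0  1  0  |   5 ]
  [ 0  0  1  |   2 ]
Reading off the last column: p = -4, q = 5, r = 2.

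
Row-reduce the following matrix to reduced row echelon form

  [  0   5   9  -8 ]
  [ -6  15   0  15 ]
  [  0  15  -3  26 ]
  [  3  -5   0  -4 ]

[[1, 0, 0, 1], [0, 1, 0, 7/5], [0, 0, 1, -5/3], [0, 0, 0, 0]]

r1 <-> r2
  [ -6  15   0  15 ]
  [  0   5   9  -8 ]
  [  0  15  -3  26 ]
  [  3  -5   0  -4 ]
r1 ← -1/6·r1
  [ 1  -5/2   0  -5/2 ]
  [ 0     5   9    -8 ]
  [ 0    15  -3    26 ]
  [ 3    -5   0    -4 ]
r4 ← r4 − 3·r1
  [ 1  -5/2   0  -5/2 ]
  [ 0     5   9    -8 ]
  [ 0    15  -3    26 ]
  [ 0   5/2   0   7/2 ]
r2 ← 1/5·r2
  [ 1  -5/2    0  -5/2 ]
  [ 0     1  9/5  -8/5 ]
  [ 0    15   -3    26 ]
  [ 0   5/2    0   7/2 ]
r3 ← r3 − 15·r2
  [ 1  -5/2    0  -5/2 ]
  [ 0     1  9/5  -8/5 ]
  [ 0     0  -30    50 ]
  [ 0   5/2    0   7/2 ]
r4 ← r4 − 5/2·r2
  [ 1  -5/2     0  -5/2 ]
  [ 0     1   9/5  -8/5 ]
  [ 0     0   -30    50 ]
  [ 0     0  -9/2  15/2 ]
r3 ← -1/30·r3
  [ 1  -5/2     0  -5/2 ]
  [ 0     1   9/5  -8/5 ]
  [ 0     0     1  -5/3 ]
  [ 0     0  -9/2  15/2 ]
r4 ← r4 + 9/2·r3
  [ 1  -5/2    0  -5/2 ]
  [ 0     1  9/5  -8/5 ]
  [ 0     0    1  -5/3 ]
  [ 0     0    0     0 ]
r2 ← r2 − 9/5·r3
  [ 1  -5/2  0  -5/2 ]
  [ 0     1  0   7/5 ]
  [ 0     0  1  -5/3 ]
  [ 0     0  0     0 ]
r1 ← r1 + 5/2·r2
  [ 1  0  0     1 ]
  [ 0  1  0   7/5 ]
  [ 0  0  1  -5/3 ]
  [ 0  0  0     0 ]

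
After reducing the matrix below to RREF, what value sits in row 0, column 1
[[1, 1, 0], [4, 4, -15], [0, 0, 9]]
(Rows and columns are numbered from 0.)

1

ρ2 -> ρ2 − 4·ρ1
ρ2 -> -1/15·ρ2
ρ3 -> ρ3 − 9·ρ2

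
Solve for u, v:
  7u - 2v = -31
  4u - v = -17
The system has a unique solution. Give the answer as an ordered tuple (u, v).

Form the augmented matrix and row-reduce:
  [ 7  -2  |  -31 ]
  [ 4  -1  |  -17 ]
ρ1 := 1/7·ρ1
  [ 1  -2/7  |  -31/7 ]
  [ 4    -1  |    -17 ]
ρ2 := ρ2 − 4·ρ1
  [ 1  -2/7  |  -31/7 ]
  [ 0   1/7  |    5/7 ]
ρ2 := 7·ρ2
  [ 1  -2/7  |  -31/7 ]
  [ 0     1  |      5 ]
ρ1 := ρ1 + 2/7·ρ2
  [ 1  0  |  -3 ]
  [ 0  1  |   5 ]
Reading off the last column: u = -3, v = 5.

(-3, 5)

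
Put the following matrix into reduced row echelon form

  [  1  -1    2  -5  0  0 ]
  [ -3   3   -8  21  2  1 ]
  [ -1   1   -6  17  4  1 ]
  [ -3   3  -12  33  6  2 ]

[[1, -1, 0, 1, 2, 0], [0, 0, 1, -3, -1, 0], [0, 0, 0, 0, 0, 1], [0, 0, 0, 0, 0, 0]]

R2 → R2 + 3·R1
  [  1  -1    2  -5  0  0 ]
  [  0   0   -2   6  2  1 ]
  [ -1   1   -6  17  4  1 ]
  [ -3   3  -12  33  6  2 ]
R3 → R3 + R1
  [  1  -1    2  -5  0  0 ]
  [  0   0   -2   6  2  1 ]
  [  0   0   -4  12  4  1 ]
  [ -3   3  -12  33  6  2 ]
R4 → R4 + 3·R1
  [ 1  -1   2  -5  0  0 ]
  [ 0   0  -2   6  2  1 ]
  [ 0   0  -4  12  4  1 ]
  [ 0   0  -6  18  6  2 ]
R2 → -1/2·R2
  [ 1  -1   2  -5   0     0 ]
  [ 0   0   1  -3  -1  -1/2 ]
  [ 0   0  -4  12   4     1 ]
  [ 0   0  -6  18   6     2 ]
R3 → R3 + 4·R2
  [ 1  -1   2  -5   0     0 ]
  [ 0   0   1  -3  -1  -1/2 ]
  [ 0   0   0   0   0    -1 ]
  [ 0   0  -6  18   6     2 ]
R4 → R4 + 6·R2
  [ 1  -1  2  -5   0     0 ]
  [ 0   0  1  -3  -1  -1/2 ]
  [ 0   0  0   0   0    -1 ]
  [ 0   0  0   0   0    -1 ]
R3 → -1·R3
  [ 1  -1  2  -5   0     0 ]
  [ 0   0  1  -3  -1  -1/2 ]
  [ 0   0  0   0   0     1 ]
  [ 0   0  0   0   0    -1 ]
R4 → R4 + R3
  [ 1  -1  2  -5   0     0 ]
  [ 0   0  1  -3  -1  -1/2 ]
  [ 0   0  0   0   0     1 ]
  [ 0   0  0   0   0     0 ]
R2 → R2 + 1/2·R3
  [ 1  -1  2  -5   0  0 ]
  [ 0   0  1  -3  -1  0 ]
  [ 0   0  0   0   0  1 ]
  [ 0   0  0   0   0  0 ]
R1 → R1 − 2·R2
  [ 1  -1  0   1   2  0 ]
  [ 0   0  1  -3  -1  0 ]
  [ 0   0  0   0   0  1 ]
  [ 0   0  0   0   0  0 ]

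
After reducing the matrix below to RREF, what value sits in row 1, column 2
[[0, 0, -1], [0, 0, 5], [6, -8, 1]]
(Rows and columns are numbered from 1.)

-4/3

ρ1 <=> ρ3
  [ 6  -8   1 ]
  [ 0   0   5 ]
  [ 0   0  -1 ]
ρ1 := 1/6·ρ1
  [ 1  -4/3  1/6 ]
  [ 0     0    5 ]
  [ 0     0   -1 ]
ρ2 := 1/5·ρ2
  [ 1  -4/3  1/6 ]
  [ 0     0    1 ]
  [ 0     0   -1 ]
ρ3 := ρ3 + ρ2
  [ 1  -4/3  1/6 ]
  [ 0     0    1 ]
  [ 0     0    0 ]
ρ1 := ρ1 − 1/6·ρ2
  [ 1  -4/3  0 ]
  [ 0     0  1 ]
  [ 0     0  0 ]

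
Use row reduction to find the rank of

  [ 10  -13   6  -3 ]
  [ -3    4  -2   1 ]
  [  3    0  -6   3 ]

Multiply R1 by 1/10.
  [  1  -13/10  3/5  -3/10 ]
  [ -3       4   -2      1 ]
  [  3       0   -6      3 ]
Add 3 times R1 to R2.
  [ 1  -13/10   3/5  -3/10 ]
  [ 0    1/10  -1/5   1/10 ]
  [ 3       0    -6      3 ]
Subtract 3 times R1 from R3.
  [ 1  -13/10    3/5  -3/10 ]
  [ 0    1/10   -1/5   1/10 ]
  [ 0   39/10  -39/5  39/10 ]
Multiply R2 by 10.
  [ 1  -13/10    3/5  -3/10 ]
  [ 0       1     -2      1 ]
  [ 0   39/10  -39/5  39/10 ]
Subtract 39/10 times R2 from R3.
  [ 1  -13/10  3/5  -3/10 ]
  [ 0       1   -2      1 ]
  [ 0       0    0      0 ]
Add 13/10 times R2 to R1.
  [ 1  0  -2  1 ]
  [ 0  1  -2  1 ]
  [ 0  0   0  0 ]
The reduced form has 2 nonzero rows.

rank = 2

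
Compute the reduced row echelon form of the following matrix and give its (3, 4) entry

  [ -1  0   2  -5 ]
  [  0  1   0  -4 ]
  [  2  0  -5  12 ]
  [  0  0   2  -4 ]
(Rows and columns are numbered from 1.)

-2

R1 -> -1·R1
  [ 1  0  -2   5 ]
  [ 0  1   0  -4 ]
  [ 2  0  -5  12 ]
  [ 0  0   2  -4 ]
R3 -> R3 − 2·R1
  [ 1  0  -2   5 ]
  [ 0  1   0  -4 ]
  [ 0  0  -1   2 ]
  [ 0  0   2  -4 ]
R3 -> -1·R3
  [ 1  0  -2   5 ]
  [ 0  1   0  -4 ]
  [ 0  0   1  -2 ]
  [ 0  0   2  -4 ]
R4 -> R4 − 2·R3
  [ 1  0  -2   5 ]
  [ 0  1   0  -4 ]
  [ 0  0   1  -2 ]
  [ 0  0   0   0 ]
R1 -> R1 + 2·R3
  [ 1  0  0   1 ]
  [ 0  1  0  -4 ]
  [ 0  0  1  -2 ]
  [ 0  0  0   0 ]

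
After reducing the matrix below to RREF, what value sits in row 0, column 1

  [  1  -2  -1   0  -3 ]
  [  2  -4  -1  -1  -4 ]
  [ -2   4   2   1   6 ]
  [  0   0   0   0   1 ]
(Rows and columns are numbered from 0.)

ρ2 ← ρ2 − 2·ρ1
  [  1  -2  -1   0  -3 ]
  [  0   0   1  -1   2 ]
  [ -2   4   2   1   6 ]
  [  0   0   0   0   1 ]
ρ3 ← ρ3 + 2·ρ1
  [ 1  -2  -1   0  -3 ]
  [ 0   0   1  -1   2 ]
  [ 0   0   0   1   0 ]
  [ 0   0   0   0   1 ]
ρ2 ← ρ2 − 2·ρ4
  [ 1  -2  -1   0  -3 ]
  [ 0   0   1  -1   0 ]
  [ 0   0   0   1   0 ]
  [ 0   0   0   0   1 ]
ρ1 ← ρ1 + 3·ρ4
  [ 1  -2  -1   0  0 ]
  [ 0   0   1  -1  0 ]
  [ 0   0   0   1  0 ]
  [ 0   0   0   0  1 ]
ρ2 ← ρ2 + ρ3
  [ 1  -2  -1  0  0 ]
  [ 0   0   1  0  0 ]
  [ 0   0   0  1  0 ]
  [ 0   0   0  0  1 ]
ρ1 ← ρ1 + ρ2
  [ 1  -2  0  0  0 ]
  [ 0   0  1  0  0 ]
  [ 0   0  0  1  0 ]
  [ 0   0  0  0  1 ]

-2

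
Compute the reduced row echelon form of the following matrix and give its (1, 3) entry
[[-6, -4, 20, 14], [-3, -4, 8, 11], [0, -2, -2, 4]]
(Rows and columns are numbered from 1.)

-4

ρ1 ← -1/6·ρ1
  [  1  2/3  -10/3  -7/3 ]
  [ -3   -4      8    11 ]
  [  0   -2     -2     4 ]
ρ2 ← ρ2 + 3·ρ1
  [ 1  2/3  -10/3  -7/3 ]
  [ 0   -2     -2     4 ]
  [ 0   -2     -2     4 ]
ρ2 ← -1/2·ρ2
  [ 1  2/3  -10/3  -7/3 ]
  [ 0    1      1    -2 ]
  [ 0   -2     -2     4 ]
ρ3 ← ρ3 + 2·ρ2
  [ 1  2/3  -10/3  -7/3 ]
  [ 0    1      1    -2 ]
  [ 0    0      0     0 ]
ρ1 ← ρ1 − 2/3·ρ2
  [ 1  0  -4  -1 ]
  [ 0  1   1  -2 ]
  [ 0  0   0   0 ]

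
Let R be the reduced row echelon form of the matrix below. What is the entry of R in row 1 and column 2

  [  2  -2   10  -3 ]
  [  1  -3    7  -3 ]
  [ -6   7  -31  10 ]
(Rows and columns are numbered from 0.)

ρ1 → 1/2·ρ1
  [  1  -1    5  -3/2 ]
  [  1  -3    7    -3 ]
  [ -6   7  -31    10 ]
ρ2 → ρ2 − ρ1
  [  1  -1    5  -3/2 ]
  [  0  -2    2  -3/2 ]
  [ -6   7  -31    10 ]
ρ3 → ρ3 + 6·ρ1
  [ 1  -1   5  -3/2 ]
  [ 0  -2   2  -3/2 ]
  [ 0   1  -1     1 ]
ρ2 → -1/2·ρ2
  [ 1  -1   5  -3/2 ]
  [ 0   1  -1   3/4 ]
  [ 0   1  -1     1 ]
ρ3 → ρ3 − ρ2
  [ 1  -1   5  -3/2 ]
  [ 0   1  -1   3/4 ]
  [ 0   0   0   1/4 ]
ρ3 → 4·ρ3
  [ 1  -1   5  -3/2 ]
  [ 0   1  -1   3/4 ]
  [ 0   0   0     1 ]
ρ2 → ρ2 − 3/4·ρ3
  [ 1  -1   5  -3/2 ]
  [ 0   1  -1     0 ]
  [ 0   0   0     1 ]
ρ1 → ρ1 + 3/2·ρ3
  [ 1  -1   5  0 ]
  [ 0   1  -1  0 ]
  [ 0   0   0  1 ]
ρ1 → ρ1 + ρ2
  [ 1  0   4  0 ]
  [ 0  1  -1  0 ]
  [ 0  0   0  1 ]

-1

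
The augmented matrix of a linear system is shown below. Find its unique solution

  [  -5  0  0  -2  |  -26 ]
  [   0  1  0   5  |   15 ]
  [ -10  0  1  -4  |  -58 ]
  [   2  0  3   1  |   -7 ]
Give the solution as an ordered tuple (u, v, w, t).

(4, 0, -6, 3)

ρ1 → -1/5·ρ1
  [   1  0  0  2/5  |  26/5 ]
  [   0  1  0    5  |    15 ]
  [ -10  0  1   -4  |   -58 ]
  [   2  0  3    1  |    -7 ]
ρ3 → ρ3 + 10·ρ1
  [ 1  0  0  2/5  |  26/5 ]
  [ 0  1  0    5  |    15 ]
  [ 0  0  1    0  |    -6 ]
  [ 2  0  3    1  |    -7 ]
ρ4 → ρ4 − 2·ρ1
  [ 1  0  0  2/5  |   26/5 ]
  [ 0  1  0    5  |     15 ]
  [ 0  0  1    0  |     -6 ]
  [ 0  0  3  1/5  |  -87/5 ]
ρ4 → ρ4 − 3·ρ3
  [ 1  0  0  2/5  |  26/5 ]
  [ 0  1  0    5  |    15 ]
  [ 0  0  1    0  |    -6 ]
  [ 0  0  0  1/5  |   3/5 ]
ρ4 → 5·ρ4
  [ 1  0  0  2/5  |  26/5 ]
  [ 0  1  0    5  |    15 ]
  [ 0  0  1    0  |    -6 ]
  [ 0  0  0    1  |     3 ]
ρ2 → ρ2 − 5·ρ4
  [ 1  0  0  2/5  |  26/5 ]
  [ 0  1  0    0  |     0 ]
  [ 0  0  1    0  |    -6 ]
  [ 0  0  0    1  |     3 ]
ρ1 → ρ1 − 2/5·ρ4
  [ 1  0  0  0  |   4 ]
  [ 0  1  0  0  |   0 ]
  [ 0  0  1  0  |  -6 ]
  [ 0  0  0  1  |   3 ]
Reading off the last column: u = 4, v = 0, w = -6, t = 3.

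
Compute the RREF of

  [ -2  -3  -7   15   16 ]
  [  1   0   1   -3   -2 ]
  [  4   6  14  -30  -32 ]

[[1, 0, 1, -3, -2], [0, 1, 5/3, -3, -4], [0, 0, 0, 0, 0]]

Multiply ρ1 by -1/2.
Subtract ρ1 from ρ2.
Subtract 4 times ρ1 from ρ3.
Multiply ρ2 by -2/3.
Subtract 3/2 times ρ2 from ρ1.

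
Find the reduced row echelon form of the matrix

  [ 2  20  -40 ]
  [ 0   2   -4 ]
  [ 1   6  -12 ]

[[1, 0, 0], [0, 1, -2], [0, 0, 0]]

R1 ← 1/2·R1
  [ 1  10  -20 ]
  [ 0   2   -4 ]
  [ 1   6  -12 ]
R3 ← R3 − R1
  [ 1  10  -20 ]
  [ 0   2   -4 ]
  [ 0  -4    8 ]
R2 ← 1/2·R2
  [ 1  10  -20 ]
  [ 0   1   -2 ]
  [ 0  -4    8 ]
R3 ← R3 + 4·R2
  [ 1  10  -20 ]
  [ 0   1   -2 ]
  [ 0   0    0 ]
R1 ← R1 − 10·R2
  [ 1  0   0 ]
  [ 0  1  -2 ]
  [ 0  0   0 ]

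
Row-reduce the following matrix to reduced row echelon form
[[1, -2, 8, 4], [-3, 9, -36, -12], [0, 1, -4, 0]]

R2 ← R2 + 3·R1
  [ 1  -2    8  4 ]
  [ 0   3  -12  0 ]
  [ 0   1   -4  0 ]
R2 ← 1/3·R2
  [ 1  -2   8  4 ]
  [ 0   1  -4  0 ]
  [ 0   1  -4  0 ]
R3 ← R3 − R2
  [ 1  -2   8  4 ]
  [ 0   1  -4  0 ]
  [ 0   0   0  0 ]
R1 ← R1 + 2·R2
  [ 1  0   0  4 ]
  [ 0  1  -4  0 ]
  [ 0  0   0  0 ]

[[1, 0, 0, 4], [0, 1, -4, 0], [0, 0, 0, 0]]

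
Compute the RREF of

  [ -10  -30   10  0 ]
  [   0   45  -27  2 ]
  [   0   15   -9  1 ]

[[1, 0, 4/5, 0], [0, 1, -3/5, 0], [0, 0, 0, 1]]

R1 ← -1/10·R1
  [ 1   3   -1  0 ]
  [ 0  45  -27  2 ]
  [ 0  15   -9  1 ]
R2 ← 1/45·R2
  [ 1   3    -1     0 ]
  [ 0   1  -3/5  2/45 ]
  [ 0  15    -9     1 ]
R3 ← R3 − 15·R2
  [ 1  3    -1     0 ]
  [ 0  1  -3/5  2/45 ]
  [ 0  0     0   1/3 ]
R3 ← 3·R3
  [ 1  3    -1     0 ]
  [ 0  1  -3/5  2/45 ]
  [ 0  0     0     1 ]
R2 ← R2 − 2/45·R3
  [ 1  3    -1  0 ]
  [ 0  1  -3/5  0 ]
  [ 0  0     0  1 ]
R1 ← R1 − 3·R2
  [ 1  0   4/5  0 ]
  [ 0  1  -3/5  0 ]
  [ 0  0     0  1 ]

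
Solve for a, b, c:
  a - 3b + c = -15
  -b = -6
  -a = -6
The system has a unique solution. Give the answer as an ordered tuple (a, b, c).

(6, 6, -3)

Form the augmented matrix and row-reduce:
  [  1  -3  1  |  -15 ]
  [  0  -1  0  |   -6 ]
  [ -1   0  0  |   -6 ]
r3 -> r3 + r1
  [ 1  -3  1  |  -15 ]
  [ 0  -1  0  |   -6 ]
  [ 0  -3  1  |  -21 ]
r2 -> -1·r2
  [ 1  -3  1  |  -15 ]
  [ 0   1  0  |    6 ]
  [ 0  -3  1  |  -21 ]
r3 -> r3 + 3·r2
  [ 1  -3  1  |  -15 ]
  [ 0   1  0  |    6 ]
  [ 0   0  1  |   -3 ]
r1 -> r1 − r3
  [ 1  -3  0  |  -12 ]
  [ 0   1  0  |    6 ]
  [ 0   0  1  |   -3 ]
r1 -> r1 + 3·r2
  [ 1  0  0  |   6 ]
  [ 0  1  0  |   6 ]
  [ 0  0  1  |  -3 ]
Reading off the last column: a = 6, b = 6, c = -3.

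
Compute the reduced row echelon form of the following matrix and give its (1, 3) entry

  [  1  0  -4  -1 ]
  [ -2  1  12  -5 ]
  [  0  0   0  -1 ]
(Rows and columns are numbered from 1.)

r2 → r2 + 2·r1
  [ 1  0  -4  -1 ]
  [ 0  1   4  -7 ]
  [ 0  0   0  -1 ]
r3 → -1·r3
  [ 1  0  -4  -1 ]
  [ 0  1   4  -7 ]
  [ 0  0   0   1 ]
r2 → r2 + 7·r3
  [ 1  0  -4  -1 ]
  [ 0  1   4   0 ]
  [ 0  0   0   1 ]
r1 → r1 + r3
  [ 1  0  -4  0 ]
  [ 0  1   4  0 ]
  [ 0  0   0  1 ]

-4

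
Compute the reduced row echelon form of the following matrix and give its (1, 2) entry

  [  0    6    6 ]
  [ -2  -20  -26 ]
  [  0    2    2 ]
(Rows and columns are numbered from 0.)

R1 ↔ R2
  [ -2  -20  -26 ]
  [  0    6    6 ]
  [  0    2    2 ]
R1 → -1/2·R1
  [ 1  10  13 ]
  [ 0   6   6 ]
  [ 0   2   2 ]
R2 → 1/6·R2
  [ 1  10  13 ]
  [ 0   1   1 ]
  [ 0   2   2 ]
R3 → R3 − 2·R2
  [ 1  10  13 ]
  [ 0   1   1 ]
  [ 0   0   0 ]
R1 → R1 − 10·R2
  [ 1  0  3 ]
  [ 0  1  1 ]
  [ 0  0  0 ]

1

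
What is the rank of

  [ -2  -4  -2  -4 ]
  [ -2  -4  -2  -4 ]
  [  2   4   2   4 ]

ρ1 → -1/2·ρ1
  [  1   2   1   2 ]
  [ -2  -4  -2  -4 ]
  [  2   4   2   4 ]
ρ2 → ρ2 + 2·ρ1
  [ 1  2  1  2 ]
  [ 0  0  0  0 ]
  [ 2  4  2  4 ]
ρ3 → ρ3 − 2·ρ1
  [ 1  2  1  2 ]
  [ 0  0  0  0 ]
  [ 0  0  0  0 ]
The reduced form has 1 nonzero row.

rank = 1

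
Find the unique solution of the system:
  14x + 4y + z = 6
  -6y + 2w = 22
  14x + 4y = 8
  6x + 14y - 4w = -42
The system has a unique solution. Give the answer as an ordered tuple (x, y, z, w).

Form the augmented matrix and row-reduce:
  [ 14   4  1   0  |    6 ]
  [  0  -6  0   2  |   22 ]
  [ 14   4  0   0  |    8 ]
  [  6  14  0  -4  |  -42 ]
R1 → 1/14·R1
  [  1  2/7  1/14   0  |  3/7 ]
  [  0   -6     0   2  |   22 ]
  [ 14    4     0   0  |    8 ]
  [  6   14     0  -4  |  -42 ]
R3 → R3 − 14·R1
  [ 1  2/7  1/14   0  |  3/7 ]
  [ 0   -6     0   2  |   22 ]
  [ 0    0    -1   0  |    2 ]
  [ 6   14     0  -4  |  -42 ]
R4 → R4 − 6·R1
  [ 1   2/7  1/14   0  |     3/7 ]
  [ 0    -6     0   2  |      22 ]
  [ 0     0    -1   0  |       2 ]
  [ 0  86/7  -3/7  -4  |  -312/7 ]
R2 → -1/6·R2
  [ 1   2/7  1/14     0  |     3/7 ]
  [ 0     1     0  -1/3  |   -11/3 ]
  [ 0     0    -1     0  |       2 ]
  [ 0  86/7  -3/7    -4  |  -312/7 ]
R4 → R4 − 86/7·R2
  [ 1  2/7  1/14     0  |    3/7 ]
  [ 0    1     0  -1/3  |  -11/3 ]
  [ 0    0    -1     0  |      2 ]
  [ 0    0  -3/7  2/21  |  10/21 ]
R3 → -1·R3
  [ 1  2/7  1/14     0  |    3/7 ]
  [ 0    1     0  -1/3  |  -11/3 ]
  [ 0    0     1     0  |     -2 ]
  [ 0    0  -3/7  2/21  |  10/21 ]
R4 → R4 + 3/7·R3
  [ 1  2/7  1/14     0  |    3/7 ]
  [ 0    1     0  -1/3  |  -11/3 ]
  [ 0    0     1     0  |     -2 ]
  [ 0    0     0  2/21  |  -8/21 ]
R4 → 21/2·R4
  [ 1  2/7  1/14     0  |    3/7 ]
  [ 0    1     0  -1/3  |  -11/3 ]
  [ 0    0     1     0  |     -2 ]
  [ 0    0     0     1  |     -4 ]
R2 → R2 + 1/3·R4
  [ 1  2/7  1/14  0  |  3/7 ]
  [ 0    1     0  0  |   -5 ]
  [ 0    0     1  0  |   -2 ]
  [ 0    0     0  1  |   -4 ]
R1 → R1 − 1/14·R3
  [ 1  2/7  0  0  |  4/7 ]
  [ 0    1  0  0  |   -5 ]
  [ 0    0  1  0  |   -2 ]
  [ 0    0  0  1  |   -4 ]
R1 → R1 − 2/7·R2
  [ 1  0  0  0  |   2 ]
  [ 0  1  0  0  |  -5 ]
  [ 0  0  1  0  |  -2 ]
  [ 0  0  0  1  |  -4 ]
Reading off the last column: x = 2, y = -5, z = -2, w = -4.

(2, -5, -2, -4)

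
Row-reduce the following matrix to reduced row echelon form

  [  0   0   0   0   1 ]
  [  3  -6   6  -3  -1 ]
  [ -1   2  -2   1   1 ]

Swap ρ1 and ρ2.
  [  3  -6   6  -3  -1 ]
  [  0   0   0   0   1 ]
  [ -1   2  -2   1   1 ]
Multiply ρ1 by 1/3.
  [  1  -2   2  -1  -1/3 ]
  [  0   0   0   0     1 ]
  [ -1   2  -2   1     1 ]
Add ρ1 to ρ3.
  [ 1  -2  2  -1  -1/3 ]
  [ 0   0  0   0     1 ]
  [ 0   0  0   0   2/3 ]
Subtract 2/3 times ρ2 from ρ3.
  [ 1  -2  2  -1  -1/3 ]
  [ 0   0  0   0     1 ]
  [ 0   0  0   0     0 ]
Add 1/3 times ρ2 to ρ1.
  [ 1  -2  2  -1  0 ]
  [ 0   0  0   0  1 ]
  [ 0   0  0   0  0 ]

[[1, -2, 2, -1, 0], [0, 0, 0, 0, 1], [0, 0, 0, 0, 0]]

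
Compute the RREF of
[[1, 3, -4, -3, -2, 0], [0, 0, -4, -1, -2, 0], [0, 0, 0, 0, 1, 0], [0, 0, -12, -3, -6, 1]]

[[1, 3, 0, -2, 0, 0], [0, 0, 1, 1/4, 0, 0], [0, 0, 0, 0, 1, 0], [0, 0, 0, 0, 0, 1]]

R2 -> -1/4·R2
  [ 1  3   -4   -3   -2  0 ]
  [ 0  0    1  1/4  1/2  0 ]
  [ 0  0    0    0    1  0 ]
  [ 0  0  -12   -3   -6  1 ]
R4 -> R4 + 12·R2
  [ 1  3  -4   -3   -2  0 ]
  [ 0  0   1  1/4  1/2  0 ]
  [ 0  0   0    0    1  0 ]
  [ 0  0   0    0    0  1 ]
R2 -> R2 − 1/2·R3
  [ 1  3  -4   -3  -2  0 ]
  [ 0  0   1  1/4   0  0 ]
  [ 0  0   0    0   1  0 ]
  [ 0  0   0    0   0  1 ]
R1 -> R1 + 2·R3
  [ 1  3  -4   -3  0  0 ]
  [ 0  0   1  1/4  0  0 ]
  [ 0  0   0    0  1  0 ]
  [ 0  0   0    0  0  1 ]
R1 -> R1 + 4·R2
  [ 1  3  0   -2  0  0 ]
  [ 0  0  1  1/4  0  0 ]
  [ 0  0  0    0  1  0 ]
  [ 0  0  0    0  0  1 ]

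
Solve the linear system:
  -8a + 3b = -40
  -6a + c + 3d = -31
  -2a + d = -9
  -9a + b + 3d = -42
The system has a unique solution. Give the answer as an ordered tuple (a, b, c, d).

Form the augmented matrix and row-reduce:
  [ -8  3  0  0  |  -40 ]
  [ -6  0  1  3  |  -31 ]
  [ -2  0  0  1  |   -9 ]
  [ -9  1  0  3  |  -42 ]
R1 ← -1/8·R1
  [  1  -3/8  0  0  |    5 ]
  [ -6     0  1  3  |  -31 ]
  [ -2     0  0  1  |   -9 ]
  [ -9     1  0  3  |  -42 ]
R2 ← R2 + 6·R1
  [  1  -3/8  0  0  |    5 ]
  [  0  -9/4  1  3  |   -1 ]
  [ -2     0  0  1  |   -9 ]
  [ -9     1  0  3  |  -42 ]
R3 ← R3 + 2·R1
  [  1  -3/8  0  0  |    5 ]
  [  0  -9/4  1  3  |   -1 ]
  [  0  -3/4  0  1  |    1 ]
  [ -9     1  0  3  |  -42 ]
R4 ← R4 + 9·R1
  [ 1   -3/8  0  0  |   5 ]
  [ 0   -9/4  1  3  |  -1 ]
  [ 0   -3/4  0  1  |   1 ]
  [ 0  -19/8  0  3  |   3 ]
R2 ← -4/9·R2
  [ 1   -3/8     0     0  |    5 ]
  [ 0      1  -4/9  -4/3  |  4/9 ]
  [ 0   -3/4     0     1  |    1 ]
  [ 0  -19/8     0     3  |    3 ]
R3 ← R3 + 3/4·R2
  [ 1   -3/8     0     0  |    5 ]
  [ 0      1  -4/9  -4/3  |  4/9 ]
  [ 0      0  -1/3     0  |  4/3 ]
  [ 0  -19/8     0     3  |    3 ]
R4 ← R4 + 19/8·R2
  [ 1  -3/8       0     0  |      5 ]
  [ 0     1    -4/9  -4/3  |    4/9 ]
  [ 0     0    -1/3     0  |    4/3 ]
  [ 0     0  -19/18  -1/6  |  73/18 ]
R3 ← -3·R3
  [ 1  -3/8       0     0  |      5 ]
  [ 0     1    -4/9  -4/3  |    4/9 ]
  [ 0     0       1     0  |     -4 ]
  [ 0     0  -19/18  -1/6  |  73/18 ]
R4 ← R4 + 19/18·R3
  [ 1  -3/8     0     0  |     5 ]
  [ 0     1  -4/9  -4/3  |   4/9 ]
  [ 0     0     1     0  |    -4 ]
  [ 0     0     0  -1/6  |  -1/6 ]
R4 ← -6·R4
  [ 1  -3/8     0     0  |    5 ]
  [ 0     1  -4/9  -4/3  |  4/9 ]
  [ 0     0     1     0  |   -4 ]
  [ 0     0     0     1  |    1 ]
R2 ← R2 + 4/3·R4
  [ 1  -3/8     0  0  |     5 ]
  [ 0     1  -4/9  0  |  16/9 ]
  [ 0     0     1  0  |    -4 ]
  [ 0     0     0  1  |     1 ]
R2 ← R2 + 4/9·R3
  [ 1  -3/8  0  0  |   5 ]
  [ 0     1  0  0  |   0 ]
  [ 0     0  1  0  |  -4 ]
  [ 0     0  0  1  |   1 ]
R1 ← R1 + 3/8·R2
  [ 1  0  0  0  |   5 ]
  [ 0  1  0  0  |   0 ]
  [ 0  0  1  0  |  -4 ]
  [ 0  0  0  1  |   1 ]
Reading off the last column: a = 5, b = 0, c = -4, d = 1.

(5, 0, -4, 1)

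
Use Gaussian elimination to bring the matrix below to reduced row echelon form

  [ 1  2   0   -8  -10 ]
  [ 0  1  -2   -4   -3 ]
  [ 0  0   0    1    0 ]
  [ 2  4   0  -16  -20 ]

ρ4 := ρ4 − 2·ρ1
ρ2 := ρ2 + 4·ρ3
ρ1 := ρ1 + 8·ρ3
ρ1 := ρ1 − 2·ρ2

[[1, 0, 4, 0, -4], [0, 1, -2, 0, -3], [0, 0, 0, 1, 0], [0, 0, 0, 0, 0]]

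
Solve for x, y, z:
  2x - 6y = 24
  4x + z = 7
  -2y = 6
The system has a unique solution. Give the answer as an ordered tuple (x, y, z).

(3, -3, -5)

Form the augmented matrix and row-reduce:
  [ 2  -6  0  |  24 ]
  [ 4   0  1  |   7 ]
  [ 0  -2  0  |   6 ]
R1 := 1/2·R1
  [ 1  -3  0  |  12 ]
  [ 4   0  1  |   7 ]
  [ 0  -2  0  |   6 ]
R2 := R2 − 4·R1
  [ 1  -3  0  |   12 ]
  [ 0  12  1  |  -41 ]
  [ 0  -2  0  |    6 ]
R2 := 1/12·R2
  [ 1  -3     0  |      12 ]
  [ 0   1  1/12  |  -41/12 ]
  [ 0  -2     0  |       6 ]
R3 := R3 + 2·R2
  [ 1  -3     0  |      12 ]
  [ 0   1  1/12  |  -41/12 ]
  [ 0   0   1/6  |    -5/6 ]
R3 := 6·R3
  [ 1  -3     0  |      12 ]
  [ 0   1  1/12  |  -41/12 ]
  [ 0   0     1  |      -5 ]
R2 := R2 − 1/12·R3
  [ 1  -3  0  |  12 ]
  [ 0   1  0  |  -3 ]
  [ 0   0  1  |  -5 ]
R1 := R1 + 3·R2
  [ 1  0  0  |   3 ]
  [ 0  1  0  |  -3 ]
  [ 0  0  1  |  -5 ]
Reading off the last column: x = 3, y = -3, z = -5.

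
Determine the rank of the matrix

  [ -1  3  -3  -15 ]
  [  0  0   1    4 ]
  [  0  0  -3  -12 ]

Multiply R1 by -1.
  [ 1  -3   3   15 ]
  [ 0   0   1    4 ]
  [ 0   0  -3  -12 ]
Add 3 times R2 to R3.
  [ 1  -3  3  15 ]
  [ 0   0  1   4 ]
  [ 0   0  0   0 ]
Subtract 3 times R2 from R1.
  [ 1  -3  0  3 ]
  [ 0   0  1  4 ]
  [ 0   0  0  0 ]
The reduced form has 2 nonzero rows.

rank = 2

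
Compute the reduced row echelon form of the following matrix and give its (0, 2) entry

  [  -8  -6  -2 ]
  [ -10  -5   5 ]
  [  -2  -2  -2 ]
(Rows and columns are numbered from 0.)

Multiply ρ1 by -1/8.
Add 10 times ρ1 to ρ2.
Add 2 times ρ1 to ρ3.
Multiply ρ2 by 2/5.
Add 1/2 times ρ2 to ρ3.
Subtract 3/4 times ρ2 from ρ1.

-2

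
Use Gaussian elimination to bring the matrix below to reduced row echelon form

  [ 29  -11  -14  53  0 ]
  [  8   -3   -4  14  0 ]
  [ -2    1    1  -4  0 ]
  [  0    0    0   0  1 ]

Multiply ρ1 by 1/29.
  [  1  -11/29  -14/29  53/29  0 ]
  [  8      -3      -4     14  0 ]
  [ -2       1       1     -4  0 ]
  [  0       0       0      0  1 ]
Subtract 8 times ρ1 from ρ2.
  [  1  -11/29  -14/29   53/29  0 ]
  [  0    1/29   -4/29  -18/29  0 ]
  [ -2       1       1      -4  0 ]
  [  0       0       0       0  1 ]
Add 2 times ρ1 to ρ3.
  [ 1  -11/29  -14/29   53/29  0 ]
  [ 0    1/29   -4/29  -18/29  0 ]
  [ 0    7/29    1/29  -10/29  0 ]
  [ 0       0       0       0  1 ]
Multiply ρ2 by 29.
  [ 1  -11/29  -14/29   53/29  0 ]
  [ 0       1      -4     -18  0 ]
  [ 0    7/29    1/29  -10/29  0 ]
  [ 0       0       0       0  1 ]
Subtract 7/29 times ρ2 from ρ3.
  [ 1  -11/29  -14/29  53/29  0 ]
  [ 0       1      -4    -18  0 ]
  [ 0       0       1      4  0 ]
  [ 0       0       0      0  1 ]
Add 4 times ρ3 to ρ2.
  [ 1  -11/29  -14/29  53/29  0 ]
  [ 0       1       0     -2  0 ]
  [ 0       0       1      4  0 ]
  [ 0       0       0      0  1 ]
Add 14/29 times ρ3 to ρ1.
  [ 1  -11/29  0  109/29  0 ]
  [ 0       1  0      -2  0 ]
  [ 0       0  1       4  0 ]
  [ 0       0  0       0  1 ]
Add 11/29 times ρ2 to ρ1.
  [ 1  0  0   3  0 ]
  [ 0  1  0  -2  0 ]
  [ 0  0  1   4  0 ]
  [ 0  0  0   0  1 ]

[[1, 0, 0, 3, 0], [0, 1, 0, -2, 0], [0, 0, 1, 4, 0], [0, 0, 0, 0, 1]]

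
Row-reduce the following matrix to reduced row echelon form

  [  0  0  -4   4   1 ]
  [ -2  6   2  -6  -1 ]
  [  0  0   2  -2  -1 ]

R1 <=> R2
R1 := -1/2·R1
R2 := -1/4·R2
R3 := R3 − 2·R2
R3 := -2·R3
R2 := R2 + 1/4·R3
R1 := R1 − 1/2·R3
R1 := R1 + R2

[[1, -3, 0, 2, 0], [0, 0, 1, -1, 0], [0, 0, 0, 0, 1]]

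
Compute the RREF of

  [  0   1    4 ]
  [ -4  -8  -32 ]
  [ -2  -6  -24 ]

Swap R1 and R2.
  [ -4  -8  -32 ]
  [  0   1    4 ]
  [ -2  -6  -24 ]
Multiply R1 by -1/4.
  [  1   2    8 ]
  [  0   1    4 ]
  [ -2  -6  -24 ]
Add 2 times R1 to R3.
  [ 1   2   8 ]
  [ 0   1   4 ]
  [ 0  -2  -8 ]
Add 2 times R2 to R3.
  [ 1  2  8 ]
  [ 0  1  4 ]
  [ 0  0  0 ]
Subtract 2 times R2 from R1.
  [ 1  0  0 ]
  [ 0  1  4 ]
  [ 0  0  0 ]

[[1, 0, 0], [0, 1, 4], [0, 0, 0]]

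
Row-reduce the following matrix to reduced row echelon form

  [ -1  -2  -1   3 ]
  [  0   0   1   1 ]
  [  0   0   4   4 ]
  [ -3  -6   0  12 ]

r1 ← -1·r1
  [  1   2  1  -3 ]
  [  0   0  1   1 ]
  [  0   0  4   4 ]
  [ -3  -6  0  12 ]
r4 ← r4 + 3·r1
  [ 1  2  1  -3 ]
  [ 0  0  1   1 ]
  [ 0  0  4   4 ]
  [ 0  0  3   3 ]
r3 ← r3 − 4·r2
  [ 1  2  1  -3 ]
  [ 0  0  1   1 ]
  [ 0  0  0   0 ]
  [ 0  0  3   3 ]
r4 ← r4 − 3·r2
  [ 1  2  1  -3 ]
  [ 0  0  1   1 ]
  [ 0  0  0   0 ]
  [ 0  0  0   0 ]
r1 ← r1 − r2
  [ 1  2  0  -4 ]
  [ 0  0  1   1 ]
  [ 0  0  0   0 ]
  [ 0  0  0   0 ]

[[1, 2, 0, -4], [0, 0, 1, 1], [0, 0, 0, 0], [0, 0, 0, 0]]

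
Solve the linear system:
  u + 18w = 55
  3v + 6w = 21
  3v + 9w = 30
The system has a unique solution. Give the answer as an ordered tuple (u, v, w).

(1, 1, 3)

Form the augmented matrix and row-reduce:
  [ 1  0  18  |  55 ]
  [ 0  3   6  |  21 ]
  [ 0  3   9  |  30 ]
R2 -> 1/3·R2
  [ 1  0  18  |  55 ]
  [ 0  1   2  |   7 ]
  [ 0  3   9  |  30 ]
R3 -> R3 − 3·R2
  [ 1  0  18  |  55 ]
  [ 0  1   2  |   7 ]
  [ 0  0   3  |   9 ]
R3 -> 1/3·R3
  [ 1  0  18  |  55 ]
  [ 0  1   2  |   7 ]
  [ 0  0   1  |   3 ]
R2 -> R2 − 2·R3
  [ 1  0  18  |  55 ]
  [ 0  1   0  |   1 ]
  [ 0  0   1  |   3 ]
R1 -> R1 − 18·R3
  [ 1  0  0  |  1 ]
  [ 0  1  0  |  1 ]
  [ 0  0  1  |  3 ]
Reading off the last column: u = 1, v = 1, w = 3.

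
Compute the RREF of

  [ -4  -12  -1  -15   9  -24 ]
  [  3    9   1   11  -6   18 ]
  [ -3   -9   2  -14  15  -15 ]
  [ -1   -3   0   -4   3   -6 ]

R1 ← -1/4·R1
  [  1   3  1/4  15/4  -9/4    6 ]
  [  3   9    1    11    -6   18 ]
  [ -3  -9    2   -14    15  -15 ]
  [ -1  -3    0    -4     3   -6 ]
R2 ← R2 − 3·R1
  [  1   3  1/4  15/4  -9/4    6 ]
  [  0   0  1/4  -1/4   3/4    0 ]
  [ -3  -9    2   -14    15  -15 ]
  [ -1  -3    0    -4     3   -6 ]
R3 ← R3 + 3·R1
  [  1   3   1/4   15/4  -9/4   6 ]
  [  0   0   1/4   -1/4   3/4   0 ]
  [  0   0  11/4  -11/4  33/4   3 ]
  [ -1  -3     0     -4     3  -6 ]
R4 ← R4 + R1
  [ 1  3   1/4   15/4  -9/4  6 ]
  [ 0  0   1/4   -1/4   3/4  0 ]
  [ 0  0  11/4  -11/4  33/4  3 ]
  [ 0  0   1/4   -1/4   3/4  0 ]
R2 ← 4·R2
  [ 1  3   1/4   15/4  -9/4  6 ]
  [ 0  0     1     -1     3  0 ]
  [ 0  0  11/4  -11/4  33/4  3 ]
  [ 0  0   1/4   -1/4   3/4  0 ]
R3 ← R3 − 11/4·R2
  [ 1  3  1/4  15/4  -9/4  6 ]
  [ 0  0    1    -1     3  0 ]
  [ 0  0    0     0     0  3 ]
  [ 0  0  1/4  -1/4   3/4  0 ]
R4 ← R4 − 1/4·R2
  [ 1  3  1/4  15/4  -9/4  6 ]
  [ 0  0    1    -1     3  0 ]
  [ 0  0    0     0     0  3 ]
  [ 0  0    0     0     0  0 ]
R3 ← 1/3·R3
  [ 1  3  1/4  15/4  -9/4  6 ]
  [ 0  0    1    -1     3  0 ]
  [ 0  0    0     0     0  1 ]
  [ 0  0    0     0     0  0 ]
R1 ← R1 − 6·R3
  [ 1  3  1/4  15/4  -9/4  0 ]
  [ 0  0    1    -1     3  0 ]
  [ 0  0    0     0     0  1 ]
  [ 0  0    0     0     0  0 ]
R1 ← R1 − 1/4·R2
  [ 1  3  0   4  -3  0 ]
  [ 0  0  1  -1   3  0 ]
  [ 0  0  0   0   0  1 ]
  [ 0  0  0   0   0  0 ]

[[1, 3, 0, 4, -3, 0], [0, 0, 1, -1, 3, 0], [0, 0, 0, 0, 0, 1], [0, 0, 0, 0, 0, 0]]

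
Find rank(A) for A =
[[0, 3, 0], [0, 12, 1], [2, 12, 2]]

rank = 3

Swap R1 and R3.
  [ 2  12  2 ]
  [ 0  12  1 ]
  [ 0   3  0 ]
Multiply R1 by 1/2.
  [ 1   6  1 ]
  [ 0  12  1 ]
  [ 0   3  0 ]
Multiply R2 by 1/12.
  [ 1  6     1 ]
  [ 0  1  1/12 ]
  [ 0  3     0 ]
Subtract 3 times R2 from R3.
  [ 1  6     1 ]
  [ 0  1  1/12 ]
  [ 0  0  -1/4 ]
Multiply R3 by -4.
  [ 1  6     1 ]
  [ 0  1  1/12 ]
  [ 0  0     1 ]
Subtract 1/12 times R3 from R2.
  [ 1  6  1 ]
  [ 0  1  0 ]
  [ 0  0  1 ]
Subtract R3 from R1.
  [ 1  6  0 ]
  [ 0  1  0 ]
  [ 0  0  1 ]
Subtract 6 times R2 from R1.
  [ 1  0  0 ]
  [ 0  1  0 ]
  [ 0  0  1 ]
The reduced form has 3 nonzero rows.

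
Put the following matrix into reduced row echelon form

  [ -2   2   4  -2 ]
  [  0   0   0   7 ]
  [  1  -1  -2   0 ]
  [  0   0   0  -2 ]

r1 ← -1/2·r1
r3 ← r3 − r1
r2 ← 1/7·r2
r3 ← r3 + r2
r4 ← r4 + 2·r2
r1 ← r1 − r2

[[1, -1, -2, 0], [0, 0, 0, 1], [0, 0, 0, 0], [0, 0, 0, 0]]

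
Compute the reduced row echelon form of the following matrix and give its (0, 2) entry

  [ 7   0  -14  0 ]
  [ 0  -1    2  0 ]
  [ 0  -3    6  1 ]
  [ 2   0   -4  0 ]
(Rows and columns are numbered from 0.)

-2

R1 -> 1/7·R1
  [ 1   0  -2  0 ]
  [ 0  -1   2  0 ]
  [ 0  -3   6  1 ]
  [ 2   0  -4  0 ]
R4 -> R4 − 2·R1
  [ 1   0  -2  0 ]
  [ 0  -1   2  0 ]
  [ 0  -3   6  1 ]
  [ 0   0   0  0 ]
R2 -> -1·R2
  [ 1   0  -2  0 ]
  [ 0   1  -2  0 ]
  [ 0  -3   6  1 ]
  [ 0   0   0  0 ]
R3 -> R3 + 3·R2
  [ 1  0  -2  0 ]
  [ 0  1  -2  0 ]
  [ 0  0   0  1 ]
  [ 0  0   0  0 ]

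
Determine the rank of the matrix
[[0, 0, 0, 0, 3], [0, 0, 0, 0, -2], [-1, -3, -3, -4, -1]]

R1 <=> R3
  [ -1  -3  -3  -4  -1 ]
  [  0   0   0   0  -2 ]
  [  0   0   0   0   3 ]
R1 → -1·R1
  [ 1  3  3  4   1 ]
  [ 0  0  0  0  -2 ]
  [ 0  0  0  0   3 ]
R2 → -1/2·R2
  [ 1  3  3  4  1 ]
  [ 0  0  0  0  1 ]
  [ 0  0  0  0  3 ]
R3 → R3 − 3·R2
  [ 1  3  3  4  1 ]
  [ 0  0  0  0  1 ]
  [ 0  0  0  0  0 ]
R1 → R1 − R2
  [ 1  3  3  4  0 ]
  [ 0  0  0  0  1 ]
  [ 0  0  0  0  0 ]
The reduced form has 2 nonzero rows.

rank = 2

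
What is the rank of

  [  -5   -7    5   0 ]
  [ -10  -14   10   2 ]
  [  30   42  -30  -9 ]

rank = 2

R1 -> -1/5·R1
  [   1  7/5   -1   0 ]
  [ -10  -14   10   2 ]
  [  30   42  -30  -9 ]
R2 -> R2 + 10·R1
  [  1  7/5   -1   0 ]
  [  0    0    0   2 ]
  [ 30   42  -30  -9 ]
R3 -> R3 − 30·R1
  [ 1  7/5  -1   0 ]
  [ 0    0   0   2 ]
  [ 0    0   0  -9 ]
R2 -> 1/2·R2
  [ 1  7/5  -1   0 ]
  [ 0    0   0   1 ]
  [ 0    0   0  -9 ]
R3 -> R3 + 9·R2
  [ 1  7/5  -1  0 ]
  [ 0    0   0  1 ]
  [ 0    0   0  0 ]
The reduced form has 2 nonzero rows.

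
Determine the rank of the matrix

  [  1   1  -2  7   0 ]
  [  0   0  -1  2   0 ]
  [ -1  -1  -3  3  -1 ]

r3 := r3 + r1
  [ 1  1  -2   7   0 ]
  [ 0  0  -1   2   0 ]
  [ 0  0  -5  10  -1 ]
r2 := -1·r2
  [ 1  1  -2   7   0 ]
  [ 0  0   1  -2   0 ]
  [ 0  0  -5  10  -1 ]
r3 := r3 + 5·r2
  [ 1  1  -2   7   0 ]
  [ 0  0   1  -2   0 ]
  [ 0  0   0   0  -1 ]
r3 := -1·r3
  [ 1  1  -2   7  0 ]
  [ 0  0   1  -2  0 ]
  [ 0  0   0   0  1 ]
r1 := r1 + 2·r2
  [ 1  1  0   3  0 ]
  [ 0  0  1  -2  0 ]
  [ 0  0  0   0  1 ]
The reduced form has 3 nonzero rows.

rank = 3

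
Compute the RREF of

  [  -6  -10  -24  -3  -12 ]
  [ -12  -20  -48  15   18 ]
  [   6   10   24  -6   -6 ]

[[1, 5/3, 4, 0, 1], [0, 0, 0, 1, 2], [0, 0, 0, 0, 0]]

Multiply r1 by -1/6.
Add 12 times r1 to r2.
Subtract 6 times r1 from r3.
Multiply r2 by 1/21.
Add 9 times r2 to r3.
Subtract 1/2 times r2 from r1.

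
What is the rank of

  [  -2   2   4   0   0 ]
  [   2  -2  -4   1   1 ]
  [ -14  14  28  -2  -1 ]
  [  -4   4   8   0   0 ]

r1 ← -1/2·r1
  [   1  -1  -2   0   0 ]
  [   2  -2  -4   1   1 ]
  [ -14  14  28  -2  -1 ]
  [  -4   4   8   0   0 ]
r2 ← r2 − 2·r1
  [   1  -1  -2   0   0 ]
  [   0   0   0   1   1 ]
  [ -14  14  28  -2  -1 ]
  [  -4   4   8   0   0 ]
r3 ← r3 + 14·r1
  [  1  -1  -2   0   0 ]
  [  0   0   0   1   1 ]
  [  0   0   0  -2  -1 ]
  [ -4   4   8   0   0 ]
r4 ← r4 + 4·r1
  [ 1  -1  -2   0   0 ]
  [ 0   0   0   1   1 ]
  [ 0   0   0  -2  -1 ]
  [ 0   0   0   0   0 ]
r3 ← r3 + 2·r2
  [ 1  -1  -2  0  0 ]
  [ 0   0   0  1  1 ]
  [ 0   0   0  0  1 ]
  [ 0   0   0  0  0 ]
r2 ← r2 − r3
  [ 1  -1  -2  0  0 ]
  [ 0   0   0  1  0 ]
  [ 0   0   0  0  1 ]
  [ 0   0   0  0  0 ]
The reduced form has 3 nonzero rows.

rank = 3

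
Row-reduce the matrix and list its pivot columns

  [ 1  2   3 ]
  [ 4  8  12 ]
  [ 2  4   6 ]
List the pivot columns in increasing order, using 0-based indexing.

r2 := r2 − 4·r1
  [ 1  2  3 ]
  [ 0  0  0 ]
  [ 2  4  6 ]
r3 := r3 − 2·r1
  [ 1  2  3 ]
  [ 0  0  0 ]
  [ 0  0  0 ]
Pivot columns are the columns containing a leading 1.

0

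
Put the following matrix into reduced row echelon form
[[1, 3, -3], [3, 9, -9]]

[[1, 3, -3], [0, 0, 0]]

R2 -> R2 − 3·R1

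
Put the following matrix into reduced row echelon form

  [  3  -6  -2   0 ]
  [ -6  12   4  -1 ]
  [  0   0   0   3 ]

R1 ← 1/3·R1
  [  1  -2  -2/3   0 ]
  [ -6  12     4  -1 ]
  [  0   0     0   3 ]
R2 ← R2 + 6·R1
  [ 1  -2  -2/3   0 ]
  [ 0   0     0  -1 ]
  [ 0   0     0   3 ]
R2 ← -1·R2
  [ 1  -2  -2/3  0 ]
  [ 0   0     0  1 ]
  [ 0   0     0  3 ]
R3 ← R3 − 3·R2
  [ 1  -2  -2/3  0 ]
  [ 0   0     0  1 ]
  [ 0   0     0  0 ]

[[1, -2, -2/3, 0], [0, 0, 0, 1], [0, 0, 0, 0]]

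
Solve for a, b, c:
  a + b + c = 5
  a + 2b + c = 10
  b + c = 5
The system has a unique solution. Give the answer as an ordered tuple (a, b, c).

(0, 5, 0)

Form the augmented matrix and row-reduce:
  [ 1  1  1  |   5 ]
  [ 1  2  1  |  10 ]
  [ 0  1  1  |   5 ]
R2 → R2 − R1
  [ 1  1  1  |  5 ]
  [ 0  1  0  |  5 ]
  [ 0  1  1  |  5 ]
R3 → R3 − R2
  [ 1  1  1  |  5 ]
  [ 0  1  0  |  5 ]
  [ 0  0  1  |  0 ]
R1 → R1 − R3
  [ 1  1  0  |  5 ]
  [ 0  1  0  |  5 ]
  [ 0  0  1  |  0 ]
R1 → R1 − R2
  [ 1  0  0  |  0 ]
  [ 0  1  0  |  5 ]
  [ 0  0  1  |  0 ]
Reading off the last column: a = 0, b = 5, c = 0.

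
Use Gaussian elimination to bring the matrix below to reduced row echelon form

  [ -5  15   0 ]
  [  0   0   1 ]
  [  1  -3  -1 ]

[[1, -3, 0], [0, 0, 1], [0, 0, 0]]

Multiply R1 by -1/5.
  [ 1  -3   0 ]
  [ 0   0   1 ]
  [ 1  -3  -1 ]
Subtract R1 from R3.
  [ 1  -3   0 ]
  [ 0   0   1 ]
  [ 0   0  -1 ]
Add R2 to R3.
  [ 1  -3  0 ]
  [ 0   0  1 ]
  [ 0   0  0 ]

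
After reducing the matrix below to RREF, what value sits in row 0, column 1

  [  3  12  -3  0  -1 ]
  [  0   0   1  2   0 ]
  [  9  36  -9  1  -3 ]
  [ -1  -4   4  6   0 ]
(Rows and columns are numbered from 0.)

4

ρ1 -> 1/3·ρ1
  [  1   4  -1  0  -1/3 ]
  [  0   0   1  2     0 ]
  [  9  36  -9  1    -3 ]
  [ -1  -4   4  6     0 ]
ρ3 -> ρ3 − 9·ρ1
  [  1   4  -1  0  -1/3 ]
  [  0   0   1  2     0 ]
  [  0   0   0  1     0 ]
  [ -1  -4   4  6     0 ]
ρ4 -> ρ4 + ρ1
  [ 1  4  -1  0  -1/3 ]
  [ 0  0   1  2     0 ]
  [ 0  0   0  1     0 ]
  [ 0  0   3  6  -1/3 ]
ρ4 -> ρ4 − 3·ρ2
  [ 1  4  -1  0  -1/3 ]
  [ 0  0   1  2     0 ]
  [ 0  0   0  1     0 ]
  [ 0  0   0  0  -1/3 ]
ρ4 -> -3·ρ4
  [ 1  4  -1  0  -1/3 ]
  [ 0  0   1  2     0 ]
  [ 0  0   0  1     0 ]
  [ 0  0   0  0     1 ]
ρ1 -> ρ1 + 1/3·ρ4
  [ 1  4  -1  0  0 ]
  [ 0  0   1  2  0 ]
  [ 0  0   0  1  0 ]
  [ 0  0   0  0  1 ]
ρ2 -> ρ2 − 2·ρ3
  [ 1  4  -1  0  0 ]
  [ 0  0   1  0  0 ]
  [ 0  0   0  1  0 ]
  [ 0  0   0  0  1 ]
ρ1 -> ρ1 + ρ2
  [ 1  4  0  0  0 ]
  [ 0  0  1  0  0 ]
  [ 0  0  0  1  0 ]
  [ 0  0  0  0  1 ]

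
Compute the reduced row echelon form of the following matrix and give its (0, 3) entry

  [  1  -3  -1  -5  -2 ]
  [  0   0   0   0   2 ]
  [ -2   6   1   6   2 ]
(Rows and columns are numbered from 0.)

R3 ← R3 + 2·R1
  [ 1  -3  -1  -5  -2 ]
  [ 0   0   0   0   2 ]
  [ 0   0  -1  -4  -2 ]
R2 <=> R3
  [ 1  -3  -1  -5  -2 ]
  [ 0   0  -1  -4  -2 ]
  [ 0   0   0   0   2 ]
R2 ← -1·R2
  [ 1  -3  -1  -5  -2 ]
  [ 0   0   1   4   2 ]
  [ 0   0   0   0   2 ]
R3 ← 1/2·R3
  [ 1  -3  -1  -5  -2 ]
  [ 0   0   1   4   2 ]
  [ 0   0   0   0   1 ]
R2 ← R2 − 2·R3
  [ 1  -3  -1  -5  -2 ]
  [ 0   0   1   4   0 ]
  [ 0   0   0   0   1 ]
R1 ← R1 + 2·R3
  [ 1  -3  -1  -5  0 ]
  [ 0   0   1   4  0 ]
  [ 0   0   0   0  1 ]
R1 ← R1 + R2
  [ 1  -3  0  -1  0 ]
  [ 0   0  1   4  0 ]
  [ 0   0  0   0  1 ]

-1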